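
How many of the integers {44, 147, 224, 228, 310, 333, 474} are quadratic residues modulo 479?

3

(44/479) = +1 → QR.
(147/479) = +1 → QR.
(224/479) = +1 → QR.
(228/479) = -1 → non-residue.
(310/479) = -1 → non-residue.
(333/479) = -1 → non-residue.
(474/479) = -1 → non-residue.
Total quadratic residues among the 7: 3.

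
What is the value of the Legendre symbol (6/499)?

1

Euler's criterion: (6/499) ≡ 6^249 (mod 499).
6^2 ≡ 36 (mod 499)
6^4 ≡ 298 (mod 499)
6^8 ≡ 481 (mod 499)
6^16 ≡ 324 (mod 499)
6^32 ≡ 186 (mod 499)
6^64 ≡ 165 (mod 499)
6^128 ≡ 279 (mod 499)
6^249 = 6^(128+64+32+16+8+1) ≡ 1 (mod 499).
Result is 1, so (6/499) = 1.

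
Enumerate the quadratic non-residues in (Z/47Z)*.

5, 10, 11, 13, 15, 19, 20, 22, 23, 26, 29, 30, 31, 33, 35, 38, 39, 40, 41, 43, 44, 45, 46

Square k = 1,…,23 (k and 47−k give the same square):
1²=1, 2²=4, 3²=9, 4²=16, 5²=25, 6²=36, 7²≡2, 8²≡17, 9²≡34, 10²≡6, 11²≡27, 12²≡3, 13²≡28, 14²≡8, 15²≡37, 16²≡21, 17²≡7, 18²≡42, 19²≡32, 20²≡24, 21²≡18, 22²≡14, 23²≡12 (mod 47).
The residues are {1, 2, 3, 4, 6, 7, 8, 9, 12, 14, 16, 17, 18, 21, 24, 25, 27, 28, 32, 34, 36, 37, 42}; the non-residues are the remaining 23 nonzero classes.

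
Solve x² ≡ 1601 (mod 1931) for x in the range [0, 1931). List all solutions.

240, 1691

Since 1931 ≡ 3 (mod 4), a square root of 1601 is 1601^((1931+1)/4) = 1601^483 mod 1931.
Repeated squaring: 1601^2≡764, 1601^4≡534, 1601^8≡1299, 1601^16≡1638, 1601^32≡885, 1601^64≡1170, 1601^128≡1752, 1601^256≡1145 (mod 1931).
1601^483 = 1601^(256+128+64+32+2+1) ≡ 240 (mod 1931).
Check: 240² = 57600 ≡ 1601 (mod 1931). The two roots are 240 and 1691.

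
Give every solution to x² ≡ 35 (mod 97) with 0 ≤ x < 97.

36, 61

97 ≡ 1 (mod 4), so we find a root by search.
Trying successive values, 36² = 1296 ≡ 35 (mod 97). The other root is 97 − 36 = 61.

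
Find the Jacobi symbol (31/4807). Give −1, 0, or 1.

Reciprocity: 31 ≡ 3 and 4807 ≡ 3 (mod 4), so (31/4807) = −(4807/31).
Reduce top mod 31: now compute (2/31).
Pull out 2: since 31 ≡ 7 (mod 8), (2/31) = +1.
Reached (1/31) = 1. Collecting the sign flips along the way, the symbol is -1.

-1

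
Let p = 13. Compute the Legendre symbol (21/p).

Euler's criterion: (21/13) ≡ 8^6 (mod 13).
8^2 ≡ 12 (mod 13)
8^4 ≡ 1 (mod 13)
8^6 = 8^(4+2) ≡ 12 (mod 13).
Result is 12 ≡ −1, so (21/13) = −1.

-1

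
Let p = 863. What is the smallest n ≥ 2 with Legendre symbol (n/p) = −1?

(2/863) = +1, so 2 is a residue.
(3/863) = +1, so 3 is a residue.
(4/863) = +1, so 4 is a residue.
(5/863) = −1, so 5 is the smallest positive non-residue mod 863.

5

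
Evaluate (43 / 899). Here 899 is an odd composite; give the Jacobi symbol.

1

Reciprocity: 43 ≡ 3 and 899 ≡ 3 (mod 4), so (43/899) = −(899/43).
Reduce top mod 43: now compute (39/43).
Reciprocity: 39 ≡ 3 and 43 ≡ 3 (mod 4), so (39/43) = −(43/39).
Reduce top mod 39: now compute (4/39).
Pull out 2^2: since 39 ≡ 7 (mod 8), (2/39) = +1, so (2/39)^2 = +1.
Reached (1/39) = 1. Collecting the sign flips along the way, the symbol is +1.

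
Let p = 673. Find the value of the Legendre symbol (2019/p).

0

First reduce: 2019 ≡ 0 (mod 673).
Top reduces to 0: gcd > 1, so the symbol is 0.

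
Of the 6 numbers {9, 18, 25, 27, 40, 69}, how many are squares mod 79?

(9/79) = +1 → QR.
(18/79) = +1 → QR.
(25/79) = +1 → QR.
(27/79) = -1 → non-residue.
(40/79) = +1 → QR.
(69/79) = -1 → non-residue.
Total quadratic residues among the 6: 4.

4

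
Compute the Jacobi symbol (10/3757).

Pull out 2: since 3757 ≡ 5 (mod 8), (2/3757) = -1.
Reciprocity: 5 ≡ 1 and 3757 ≡ 1 (mod 4), so (5/3757) = +(3757/5).
Reduce top mod 5: now compute (2/5).
Pull out 2: since 5 ≡ 5 (mod 8), (2/5) = -1.
Reached (1/5) = 1. Collecting the sign flips along the way, the symbol is +1.

1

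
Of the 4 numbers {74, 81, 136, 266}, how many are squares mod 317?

3

(74/317) = -1 → non-residue.
(81/317) = +1 → QR.
(136/317) = +1 → QR.
(266/317) = +1 → QR.
Total quadratic residues among the 4: 3.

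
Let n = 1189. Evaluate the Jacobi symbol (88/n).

-1

Pull out 2^3: since 1189 ≡ 5 (mod 8), (2/1189) = -1, so (2/1189)^3 = -1.
Reciprocity: 11 ≡ 3 and 1189 ≡ 1 (mod 4), so (11/1189) = +(1189/11).
Reduce top mod 11: now compute (1/11).
Reached (1/11) = 1. Collecting the sign flips along the way, the symbol is -1.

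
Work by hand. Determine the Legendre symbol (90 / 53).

1

First reduce: 90 ≡ 37 (mod 53).
Reciprocity: 37 ≡ 1 and 53 ≡ 1 (mod 4), so (37/53) = +(53/37).
Reduce top mod 37: now compute (16/37).
Pull out 2^4: since 37 ≡ 5 (mod 8), (2/37) = -1, so (2/37)^4 = +1.
Reached (1/37) = 1. Collecting the sign flips along the way, the symbol is +1.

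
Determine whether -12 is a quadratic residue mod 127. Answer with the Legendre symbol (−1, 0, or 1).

Euler's criterion: (-12/127) ≡ 115^63 (mod 127).
115^2 ≡ 17 (mod 127)
115^4 ≡ 35 (mod 127)
115^8 ≡ 82 (mod 127)
115^16 ≡ 120 (mod 127)
115^32 ≡ 49 (mod 127)
115^63 = 115^(32+16+8+4+2+1) ≡ 1 (mod 127).
Result is 1, so (-12/127) = 1.

1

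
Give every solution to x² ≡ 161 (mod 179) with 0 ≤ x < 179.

55, 124

Since 179 ≡ 3 (mod 4), a square root of 161 is 161^((179+1)/4) = 161^45 mod 179.
Repeated squaring: 161^2≡145, 161^4≡82, 161^8≡101, 161^16≡177, 161^32≡4 (mod 179).
161^45 = 161^(32+8+4+1) ≡ 124 (mod 179).
Check: 124² = 15376 ≡ 161 (mod 179). The two roots are 55 and 124.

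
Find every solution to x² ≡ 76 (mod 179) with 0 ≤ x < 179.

75, 104

Since 179 ≡ 3 (mod 4), a square root of 76 is 76^((179+1)/4) = 76^45 mod 179.
Repeated squaring: 76^2≡48, 76^4≡156, 76^8≡171, 76^16≡64, 76^32≡158 (mod 179).
76^45 = 76^(32+8+4+1) ≡ 75 (mod 179).
Check: 75² = 5625 ≡ 76 (mod 179). The two roots are 75 and 104.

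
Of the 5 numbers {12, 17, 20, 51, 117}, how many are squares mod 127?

(12/127) = -1 → non-residue.
(17/127) = +1 → QR.
(20/127) = -1 → non-residue.
(51/127) = -1 → non-residue.
(117/127) = +1 → QR.
Total quadratic residues among the 5: 2.

2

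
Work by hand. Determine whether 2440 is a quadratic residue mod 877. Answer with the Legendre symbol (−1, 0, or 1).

-1

First reduce: 2440 ≡ 686 (mod 877).
Pull out 2: since 877 ≡ 5 (mod 8), (2/877) = -1.
Reciprocity: 343 ≡ 3 and 877 ≡ 1 (mod 4), so (343/877) = +(877/343).
Reduce top mod 343: now compute (191/343).
Reciprocity: 191 ≡ 3 and 343 ≡ 3 (mod 4), so (191/343) = −(343/191).
Reduce top mod 191: now compute (152/191).
Pull out 2^3: since 191 ≡ 7 (mod 8), (2/191) = +1, so (2/191)^3 = +1.
Reciprocity: 19 ≡ 3 and 191 ≡ 3 (mod 4), so (19/191) = −(191/19).
Reduce top mod 19: now compute (1/19).
Reached (1/19) = 1. Collecting the sign flips along the way, the symbol is -1.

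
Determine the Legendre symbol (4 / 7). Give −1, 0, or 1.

Pull out 2^2: since 7 ≡ 7 (mod 8), (2/7) = +1, so (2/7)^2 = +1.
Reached (1/7) = 1. Collecting the sign flips along the way, the symbol is +1.

1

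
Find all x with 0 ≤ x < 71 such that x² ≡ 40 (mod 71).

18, 53

Since 71 ≡ 3 (mod 4), a square root of 40 is 40^((71+1)/4) = 40^18 mod 71.
Repeated squaring: 40^2≡38, 40^4≡24, 40^8≡8, 40^16≡64 (mod 71).
40^18 = 40^(16+2) ≡ 18 (mod 71).
Check: 18² = 324 ≡ 40 (mod 71). The two roots are 18 and 53.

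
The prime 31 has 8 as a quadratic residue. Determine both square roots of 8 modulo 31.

Since 31 ≡ 3 (mod 4), a square root of 8 is 8^((31+1)/4) = 8^8 mod 31.
Repeated squaring: 8^2≡2, 8^4≡4, 8^8≡16 (mod 31).
8^8 = 8^(8) ≡ 16 (mod 31).
Check: 16² = 256 ≡ 8 (mod 31). The two roots are 15 and 16.

15, 16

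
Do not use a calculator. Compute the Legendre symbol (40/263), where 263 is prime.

Pull out 2^3: since 263 ≡ 7 (mod 8), (2/263) = +1, so (2/263)^3 = +1.
Reciprocity: 5 ≡ 1 and 263 ≡ 3 (mod 4), so (5/263) = +(263/5).
Reduce top mod 5: now compute (3/5).
Reciprocity: 3 ≡ 3 and 5 ≡ 1 (mod 4), so (3/5) = +(5/3).
Reduce top mod 3: now compute (2/3).
Pull out 2: since 3 ≡ 3 (mod 8), (2/3) = -1.
Reached (1/3) = 1. Collecting the sign flips along the way, the symbol is -1.

-1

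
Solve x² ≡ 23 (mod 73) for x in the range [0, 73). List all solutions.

13, 60

73 ≡ 1 (mod 4), so we find a root by search.
Trying successive values, 13² = 169 ≡ 23 (mod 73). The other root is 73 − 13 = 60.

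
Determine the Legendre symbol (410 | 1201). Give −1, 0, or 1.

Pull out 2: since 1201 ≡ 1 (mod 8), (2/1201) = +1.
Reciprocity: 205 ≡ 1 and 1201 ≡ 1 (mod 4), so (205/1201) = +(1201/205).
Reduce top mod 205: now compute (176/205).
Pull out 2^4: since 205 ≡ 5 (mod 8), (2/205) = -1, so (2/205)^4 = +1.
Reciprocity: 11 ≡ 3 and 205 ≡ 1 (mod 4), so (11/205) = +(205/11).
Reduce top mod 11: now compute (7/11).
Reciprocity: 7 ≡ 3 and 11 ≡ 3 (mod 4), so (7/11) = −(11/7).
Reduce top mod 7: now compute (4/7).
Pull out 2^2: since 7 ≡ 7 (mod 8), (2/7) = +1, so (2/7)^2 = +1.
Reached (1/7) = 1. Collecting the sign flips along the way, the symbol is -1.

-1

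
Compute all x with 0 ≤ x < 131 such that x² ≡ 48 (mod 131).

21, 110

Since 131 ≡ 3 (mod 4), a square root of 48 is 48^((131+1)/4) = 48^33 mod 131.
Repeated squaring: 48^2≡77, 48^4≡34, 48^8≡108, 48^16≡5, 48^32≡25 (mod 131).
48^33 = 48^(32+1) ≡ 21 (mod 131).
Check: 21² = 441 ≡ 48 (mod 131). The two roots are 21 and 110.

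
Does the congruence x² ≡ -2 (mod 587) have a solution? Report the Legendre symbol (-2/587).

First reduce: -2 ≡ 585 (mod 587).
Reciprocity: 585 ≡ 1 and 587 ≡ 3 (mod 4), so (585/587) = +(587/585).
Reduce top mod 585: now compute (2/585).
Pull out 2: since 585 ≡ 1 (mod 8), (2/585) = +1.
Reached (1/585) = 1. Collecting the sign flips along the way, the symbol is +1.

1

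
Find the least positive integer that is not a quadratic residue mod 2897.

3

(2/2897) = +1, so 2 is a residue.
(3/2897) = −1, so 3 is the smallest positive non-residue mod 2897.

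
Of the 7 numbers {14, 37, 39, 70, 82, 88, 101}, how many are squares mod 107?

4

(14/107) = +1 → QR.
(37/107) = +1 → QR.
(39/107) = +1 → QR.
(70/107) = -1 → non-residue.
(82/107) = -1 → non-residue.
(88/107) = -1 → non-residue.
(101/107) = +1 → QR.
Total quadratic residues among the 7: 4.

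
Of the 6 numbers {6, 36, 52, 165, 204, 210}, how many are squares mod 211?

4

(6/211) = +1 → QR.
(36/211) = +1 → QR.
(52/211) = +1 → QR.
(165/211) = -1 → non-residue.
(204/211) = +1 → QR.
(210/211) = -1 → non-residue.
Total quadratic residues among the 6: 4.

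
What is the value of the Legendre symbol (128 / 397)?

-1

Pull out 2^7: since 397 ≡ 5 (mod 8), (2/397) = -1, so (2/397)^7 = -1.
Reached (1/397) = 1. Collecting the sign flips along the way, the symbol is -1.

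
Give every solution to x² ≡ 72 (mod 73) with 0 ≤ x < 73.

73 ≡ 1 (mod 4), so we find a root by search.
Trying successive values, 27² = 729 ≡ 72 (mod 73). The other root is 73 − 27 = 46.

27, 46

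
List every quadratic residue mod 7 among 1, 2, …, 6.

1, 2, 4

Square k = 1,…,3 (k and 7−k give the same square):
1²=1, 2²=4, 3²≡2 (mod 7).
So the quadratic residues mod 7 are {1, 2, 4}.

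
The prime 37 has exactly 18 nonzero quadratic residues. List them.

1,3,4,7,9,10,11,12,16,21,25,26,27,28,30,33,34,36

Square k = 1,…,18 (k and 37−k give the same square):
1²=1, 2²=4, 3²=9, 4²=16, 5²=25, 6²=36, 7²≡12, 8²≡27, 9²≡7, 10²≡26, 11²≡10, 12²≡33, 13²≡21, 14²≡11, 15²≡3, 16²≡34, 17²≡30, 18²≡28 (mod 37).
So the quadratic residues mod 37 are {1, 3, 4, 7, 9, 10, 11, 12, 16, 21, 25, 26, 27, 28, 30, 33, 34, 36}.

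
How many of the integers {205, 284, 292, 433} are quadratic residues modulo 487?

3

(205/487) = -1 → non-residue.
(284/487) = +1 → QR.
(292/487) = +1 → QR.
(433/487) = +1 → QR.
Total quadratic residues among the 4: 3.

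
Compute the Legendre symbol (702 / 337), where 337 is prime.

First reduce: 702 ≡ 28 (mod 337).
Pull out 2^2: since 337 ≡ 1 (mod 8), (2/337) = +1, so (2/337)^2 = +1.
Reciprocity: 7 ≡ 3 and 337 ≡ 1 (mod 4), so (7/337) = +(337/7).
Reduce top mod 7: now compute (1/7).
Reached (1/7) = 1. Collecting the sign flips along the way, the symbol is +1.

1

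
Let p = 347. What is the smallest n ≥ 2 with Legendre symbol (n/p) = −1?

2

(2/347) = −1, so 2 is the smallest positive non-residue mod 347.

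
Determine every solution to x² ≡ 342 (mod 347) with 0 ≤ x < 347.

79, 268

Since 347 ≡ 3 (mod 4), a square root of 342 is 342^((347+1)/4) = 342^87 mod 347.
Repeated squaring: 342^2≡25, 342^4≡278, 342^8≡250, 342^16≡40, 342^32≡212, 342^64≡181 (mod 347).
342^87 = 342^(64+16+4+2+1) ≡ 268 (mod 347).
Check: 268² = 71824 ≡ 342 (mod 347). The two roots are 79 and 268.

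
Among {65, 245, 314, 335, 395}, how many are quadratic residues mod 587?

2

(65/587) = +1 → QR.
(245/587) = -1 → non-residue.
(314/587) = +1 → QR.
(335/587) = -1 → non-residue.
(395/587) = -1 → non-residue.
Total quadratic residues among the 5: 2.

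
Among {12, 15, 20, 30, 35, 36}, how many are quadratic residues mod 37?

3

(12/37) = +1 → QR.
(15/37) = -1 → non-residue.
(20/37) = -1 → non-residue.
(30/37) = +1 → QR.
(35/37) = -1 → non-residue.
(36/37) = +1 → QR.
Total quadratic residues among the 6: 3.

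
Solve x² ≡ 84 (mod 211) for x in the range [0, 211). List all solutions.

Since 211 ≡ 3 (mod 4), a square root of 84 is 84^((211+1)/4) = 84^53 mod 211.
Repeated squaring: 84^2≡93, 84^4≡209, 84^8≡4, 84^16≡16, 84^32≡45 (mod 211).
84^53 = 84^(32+16+4+1) ≡ 154 (mod 211).
Check: 154² = 23716 ≡ 84 (mod 211). The two roots are 57 and 154.

57, 154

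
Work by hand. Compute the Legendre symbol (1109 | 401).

First reduce: 1109 ≡ 307 (mod 401).
Reciprocity: 307 ≡ 3 and 401 ≡ 1 (mod 4), so (307/401) = +(401/307).
Reduce top mod 307: now compute (94/307).
Pull out 2: since 307 ≡ 3 (mod 8), (2/307) = -1.
Reciprocity: 47 ≡ 3 and 307 ≡ 3 (mod 4), so (47/307) = −(307/47).
Reduce top mod 47: now compute (25/47).
Reciprocity: 25 ≡ 1 and 47 ≡ 3 (mod 4), so (25/47) = +(47/25).
Reduce top mod 25: now compute (22/25).
Pull out 2: since 25 ≡ 1 (mod 8), (2/25) = +1.
Reciprocity: 11 ≡ 3 and 25 ≡ 1 (mod 4), so (11/25) = +(25/11).
Reduce top mod 11: now compute (3/11).
Reciprocity: 3 ≡ 3 and 11 ≡ 3 (mod 4), so (3/11) = −(11/3).
Reduce top mod 3: now compute (2/3).
Pull out 2: since 3 ≡ 3 (mod 8), (2/3) = -1.
Reached (1/3) = 1. Collecting the sign flips along the way, the symbol is +1.

1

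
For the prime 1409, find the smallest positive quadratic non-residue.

3

(2/1409) = +1, so 2 is a residue.
(3/1409) = −1, so 3 is the smallest positive non-residue mod 1409.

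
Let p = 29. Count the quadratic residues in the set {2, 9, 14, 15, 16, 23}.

3

(2/29) = -1 → non-residue.
(9/29) = +1 → QR.
(14/29) = -1 → non-residue.
(15/29) = -1 → non-residue.
(16/29) = +1 → QR.
(23/29) = +1 → QR.
Total quadratic residues among the 6: 3.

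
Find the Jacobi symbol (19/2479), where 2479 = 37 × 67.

Reciprocity: 19 ≡ 3 and 2479 ≡ 3 (mod 4), so (19/2479) = −(2479/19).
Reduce top mod 19: now compute (9/19).
Reciprocity: 9 ≡ 1 and 19 ≡ 3 (mod 4), so (9/19) = +(19/9).
Reduce top mod 9: now compute (1/9).
Reached (1/9) = 1. Collecting the sign flips along the way, the symbol is -1.

-1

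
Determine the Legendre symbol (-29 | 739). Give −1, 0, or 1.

First reduce: -29 ≡ 710 (mod 739).
Pull out 2: since 739 ≡ 3 (mod 8), (2/739) = -1.
Reciprocity: 355 ≡ 3 and 739 ≡ 3 (mod 4), so (355/739) = −(739/355).
Reduce top mod 355: now compute (29/355).
Reciprocity: 29 ≡ 1 and 355 ≡ 3 (mod 4), so (29/355) = +(355/29).
Reduce top mod 29: now compute (7/29).
Reciprocity: 7 ≡ 3 and 29 ≡ 1 (mod 4), so (7/29) = +(29/7).
Reduce top mod 7: now compute (1/7).
Reached (1/7) = 1. Collecting the sign flips along the way, the symbol is +1.

1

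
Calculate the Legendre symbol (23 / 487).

Euler's criterion: (23/487) ≡ 23^243 (mod 487).
23^2 ≡ 42 (mod 487)
23^4 ≡ 303 (mod 487)
23^8 ≡ 253 (mod 487)
23^16 ≡ 212 (mod 487)
23^32 ≡ 140 (mod 487)
23^64 ≡ 120 (mod 487)
23^128 ≡ 277 (mod 487)
23^243 = 23^(128+64+32+16+2+1) ≡ 486 (mod 487).
Result is 486 ≡ −1, so (23/487) = −1.

-1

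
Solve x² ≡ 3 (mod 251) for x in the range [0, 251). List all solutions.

Since 251 ≡ 3 (mod 4), a square root of 3 is 3^((251+1)/4) = 3^63 mod 251.
Repeated squaring: 3^2≡9, 3^4≡81, 3^8≡35, 3^16≡221, 3^32≡147 (mod 251).
3^63 = 3^(32+16+8+4+2+1) ≡ 175 (mod 251).
Check: 175² = 30625 ≡ 3 (mod 251). The two roots are 76 and 175.

76, 175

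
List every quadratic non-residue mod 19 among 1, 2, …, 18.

2 3 8 10 12 13 14 15 18

Square k = 1,…,9 (k and 19−k give the same square):
1²=1, 2²=4, 3²=9, 4²=16, 5²≡6, 6²≡17, 7²≡11, 8²≡7, 9²≡5 (mod 19).
The residues are {1, 4, 5, 6, 7, 9, 11, 16, 17}; the non-residues are the remaining 9 nonzero classes.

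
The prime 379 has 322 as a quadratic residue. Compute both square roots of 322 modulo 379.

91, 288

Since 379 ≡ 3 (mod 4), a square root of 322 is 322^((379+1)/4) = 322^95 mod 379.
Repeated squaring: 322^2≡217, 322^4≡93, 322^8≡311, 322^16≡76, 322^32≡91, 322^64≡322 (mod 379).
322^95 = 322^(64+16+8+4+2+1) ≡ 91 (mod 379).
Check: 91² = 8281 ≡ 322 (mod 379). The two roots are 91 and 288.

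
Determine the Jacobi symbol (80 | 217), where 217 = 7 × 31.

Pull out 2^4: since 217 ≡ 1 (mod 8), (2/217) = +1, so (2/217)^4 = +1.
Reciprocity: 5 ≡ 1 and 217 ≡ 1 (mod 4), so (5/217) = +(217/5).
Reduce top mod 5: now compute (2/5).
Pull out 2: since 5 ≡ 5 (mod 8), (2/5) = -1.
Reached (1/5) = 1. Collecting the sign flips along the way, the symbol is -1.

-1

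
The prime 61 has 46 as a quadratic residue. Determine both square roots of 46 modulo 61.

61 ≡ 1 (mod 4), so we find a root by search.
Trying successive values, 30² = 900 ≡ 46 (mod 61). The other root is 61 − 30 = 31.

30, 31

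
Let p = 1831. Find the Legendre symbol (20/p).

1

Pull out 2^2: since 1831 ≡ 7 (mod 8), (2/1831) = +1, so (2/1831)^2 = +1.
Reciprocity: 5 ≡ 1 and 1831 ≡ 3 (mod 4), so (5/1831) = +(1831/5).
Reduce top mod 5: now compute (1/5).
Reached (1/5) = 1. Collecting the sign flips along the way, the symbol is +1.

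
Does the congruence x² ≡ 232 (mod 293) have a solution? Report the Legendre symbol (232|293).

Pull out 2^3: since 293 ≡ 5 (mod 8), (2/293) = -1, so (2/293)^3 = -1.
Reciprocity: 29 ≡ 1 and 293 ≡ 1 (mod 4), so (29/293) = +(293/29).
Reduce top mod 29: now compute (3/29).
Reciprocity: 3 ≡ 3 and 29 ≡ 1 (mod 4), so (3/29) = +(29/3).
Reduce top mod 3: now compute (2/3).
Pull out 2: since 3 ≡ 3 (mod 8), (2/3) = -1.
Reached (1/3) = 1. Collecting the sign flips along the way, the symbol is +1.

1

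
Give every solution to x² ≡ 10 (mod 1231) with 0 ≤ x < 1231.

86, 1145

Since 1231 ≡ 3 (mod 4), a square root of 10 is 10^((1231+1)/4) = 10^308 mod 1231.
Repeated squaring: 10^2≡100, 10^4≡152, 10^8≡946, 10^16≡1210, 10^32≡441, 10^64≡1214, 10^128≡289, 10^256≡1044 (mod 1231).
10^308 = 10^(256+32+16+4) ≡ 86 (mod 1231).
Check: 86² = 7396 ≡ 10 (mod 1231). The two roots are 86 and 1145.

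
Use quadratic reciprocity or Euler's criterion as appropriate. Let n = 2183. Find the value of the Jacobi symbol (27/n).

Reciprocity: 27 ≡ 3 and 2183 ≡ 3 (mod 4), so (27/2183) = −(2183/27).
Reduce top mod 27: now compute (23/27).
Reciprocity: 23 ≡ 3 and 27 ≡ 3 (mod 4), so (23/27) = −(27/23).
Reduce top mod 23: now compute (4/23).
Pull out 2^2: since 23 ≡ 7 (mod 8), (2/23) = +1, so (2/23)^2 = +1.
Reached (1/23) = 1. Collecting the sign flips along the way, the symbol is +1.

1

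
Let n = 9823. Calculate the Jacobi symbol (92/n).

-1

Pull out 2^2: since 9823 ≡ 7 (mod 8), (2/9823) = +1, so (2/9823)^2 = +1.
Reciprocity: 23 ≡ 3 and 9823 ≡ 3 (mod 4), so (23/9823) = −(9823/23).
Reduce top mod 23: now compute (2/23).
Pull out 2: since 23 ≡ 7 (mod 8), (2/23) = +1.
Reached (1/23) = 1. Collecting the sign flips along the way, the symbol is -1.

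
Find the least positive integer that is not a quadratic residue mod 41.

3

(2/41) = +1, so 2 is a residue.
(3/41) = −1, so 3 is the smallest positive non-residue mod 41.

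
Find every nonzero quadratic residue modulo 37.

1,3,4,7,9,10,11,12,16,21,25,26,27,28,30,33,34,36

Square k = 1,…,18 (k and 37−k give the same square):
1²=1, 2²=4, 3²=9, 4²=16, 5²=25, 6²=36, 7²≡12, 8²≡27, 9²≡7, 10²≡26, 11²≡10, 12²≡33, 13²≡21, 14²≡11, 15²≡3, 16²≡34, 17²≡30, 18²≡28 (mod 37).
So the quadratic residues mod 37 are {1, 3, 4, 7, 9, 10, 11, 12, 16, 21, 25, 26, 27, 28, 30, 33, 34, 36}.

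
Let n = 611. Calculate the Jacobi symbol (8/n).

Pull out 2^3: since 611 ≡ 3 (mod 8), (2/611) = -1, so (2/611)^3 = -1.
Reached (1/611) = 1. Collecting the sign flips along the way, the symbol is -1.

-1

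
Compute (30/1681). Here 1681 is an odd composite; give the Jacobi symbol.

1

Pull out 2: since 1681 ≡ 1 (mod 8), (2/1681) = +1.
Reciprocity: 15 ≡ 3 and 1681 ≡ 1 (mod 4), so (15/1681) = +(1681/15).
Reduce top mod 15: now compute (1/15).
Reached (1/15) = 1. Collecting the sign flips along the way, the symbol is +1.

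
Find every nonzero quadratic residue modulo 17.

Square k = 1,…,8 (k and 17−k give the same square):
1²=1, 2²=4, 3²=9, 4²=16, 5²≡8, 6²≡2, 7²≡15, 8²≡13 (mod 17).
So the quadratic residues mod 17 are {1, 2, 4, 8, 9, 13, 15, 16}.

1,2,4,8,9,13,15,16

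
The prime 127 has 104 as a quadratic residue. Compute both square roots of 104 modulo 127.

55, 72

Since 127 ≡ 3 (mod 4), a square root of 104 is 104^((127+1)/4) = 104^32 mod 127.
Repeated squaring: 104^2≡21, 104^4≡60, 104^8≡44, 104^16≡31, 104^32≡72 (mod 127).
104^32 = 104^(32) ≡ 72 (mod 127).
Check: 72² = 5184 ≡ 104 (mod 127). The two roots are 55 and 72.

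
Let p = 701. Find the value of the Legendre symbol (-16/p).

First reduce: -16 ≡ 685 (mod 701).
Reciprocity: 685 ≡ 1 and 701 ≡ 1 (mod 4), so (685/701) = +(701/685).
Reduce top mod 685: now compute (16/685).
Pull out 2^4: since 685 ≡ 5 (mod 8), (2/685) = -1, so (2/685)^4 = +1.
Reached (1/685) = 1. Collecting the sign flips along the way, the symbol is +1.

1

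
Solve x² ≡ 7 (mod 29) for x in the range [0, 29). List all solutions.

6, 23

29 ≡ 1 (mod 4), so we find a root by search.
Trying successive values, 6² = 36 ≡ 7 (mod 29). The other root is 29 − 6 = 23.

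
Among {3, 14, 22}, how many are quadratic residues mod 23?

1

(3/23) = +1 → QR.
(14/23) = -1 → non-residue.
(22/23) = -1 → non-residue.
Total quadratic residues among the 3: 1.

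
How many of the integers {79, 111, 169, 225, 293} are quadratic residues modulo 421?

(79/421) = +1 → QR.
(111/421) = -1 → non-residue.
(169/421) = +1 → QR.
(225/421) = +1 → QR.
(293/421) = -1 → non-residue.
Total quadratic residues among the 5: 3.

3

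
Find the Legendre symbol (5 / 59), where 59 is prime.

1

Reciprocity: 5 ≡ 1 and 59 ≡ 3 (mod 4), so (5/59) = +(59/5).
Reduce top mod 5: now compute (4/5).
Pull out 2^2: since 5 ≡ 5 (mod 8), (2/5) = -1, so (2/5)^2 = +1.
Reached (1/5) = 1. Collecting the sign flips along the way, the symbol is +1.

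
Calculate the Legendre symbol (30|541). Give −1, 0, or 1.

Pull out 2: since 541 ≡ 5 (mod 8), (2/541) = -1.
Reciprocity: 15 ≡ 3 and 541 ≡ 1 (mod 4), so (15/541) = +(541/15).
Reduce top mod 15: now compute (1/15).
Reached (1/15) = 1. Collecting the sign flips along the way, the symbol is -1.

-1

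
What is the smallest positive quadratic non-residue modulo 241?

(2/241) = +1, so 2 is a residue.
(3/241) = +1, so 3 is a residue.
(4/241) = +1, so 4 is a residue.
(5/241) = +1, so 5 is a residue.
(6/241) = +1, so 6 is a residue.
(7/241) = −1, so 7 is the smallest positive non-residue mod 241.

7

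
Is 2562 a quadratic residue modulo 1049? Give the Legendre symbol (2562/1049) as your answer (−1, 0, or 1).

First reduce: 2562 ≡ 464 (mod 1049).
Pull out 2^4: since 1049 ≡ 1 (mod 8), (2/1049) = +1, so (2/1049)^4 = +1.
Reciprocity: 29 ≡ 1 and 1049 ≡ 1 (mod 4), so (29/1049) = +(1049/29).
Reduce top mod 29: now compute (5/29).
Reciprocity: 5 ≡ 1 and 29 ≡ 1 (mod 4), so (5/29) = +(29/5).
Reduce top mod 5: now compute (4/5).
Pull out 2^2: since 5 ≡ 5 (mod 8), (2/5) = -1, so (2/5)^2 = +1.
Reached (1/5) = 1. Collecting the sign flips along the way, the symbol is +1.

1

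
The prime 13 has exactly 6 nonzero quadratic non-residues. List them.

Square k = 1,…,6 (k and 13−k give the same square):
1²=1, 2²=4, 3²=9, 4²≡3, 5²≡12, 6²≡10 (mod 13).
The residues are {1, 3, 4, 9, 10, 12}; the non-residues are the remaining 6 nonzero classes.

2 5 6 7 8 11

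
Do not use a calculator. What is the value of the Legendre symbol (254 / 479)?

-1

Euler's criterion: (254/479) ≡ 254^239 (mod 479).
254^2 ≡ 330 (mod 479)
254^4 ≡ 167 (mod 479)
254^8 ≡ 107 (mod 479)
254^16 ≡ 432 (mod 479)
254^32 ≡ 293 (mod 479)
254^64 ≡ 108 (mod 479)
254^128 ≡ 168 (mod 479)
254^239 = 254^(128+64+32+8+4+2+1) ≡ 478 (mod 479).
Result is 478 ≡ −1, so (254/479) = −1.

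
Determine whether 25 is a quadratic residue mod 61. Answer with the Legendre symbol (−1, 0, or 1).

Reciprocity: 25 ≡ 1 and 61 ≡ 1 (mod 4), so (25/61) = +(61/25).
Reduce top mod 25: now compute (11/25).
Reciprocity: 11 ≡ 3 and 25 ≡ 1 (mod 4), so (11/25) = +(25/11).
Reduce top mod 11: now compute (3/11).
Reciprocity: 3 ≡ 3 and 11 ≡ 3 (mod 4), so (3/11) = −(11/3).
Reduce top mod 3: now compute (2/3).
Pull out 2: since 3 ≡ 3 (mod 8), (2/3) = -1.
Reached (1/3) = 1. Collecting the sign flips along the way, the symbol is +1.

1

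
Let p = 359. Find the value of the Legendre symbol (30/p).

Pull out 2: since 359 ≡ 7 (mod 8), (2/359) = +1.
Reciprocity: 15 ≡ 3 and 359 ≡ 3 (mod 4), so (15/359) = −(359/15).
Reduce top mod 15: now compute (14/15).
Pull out 2: since 15 ≡ 7 (mod 8), (2/15) = +1.
Reciprocity: 7 ≡ 3 and 15 ≡ 3 (mod 4), so (7/15) = −(15/7).
Reduce top mod 7: now compute (1/7).
Reached (1/7) = 1. Collecting the sign flips along the way, the symbol is +1.

1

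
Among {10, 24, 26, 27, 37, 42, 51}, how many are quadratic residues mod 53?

(10/53) = +1 → QR.
(24/53) = +1 → QR.
(26/53) = -1 → non-residue.
(27/53) = -1 → non-residue.
(37/53) = +1 → QR.
(42/53) = +1 → QR.
(51/53) = -1 → non-residue.
Total quadratic residues among the 7: 4.

4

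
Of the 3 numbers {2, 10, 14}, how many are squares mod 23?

1

(2/23) = +1 → QR.
(10/23) = -1 → non-residue.
(14/23) = -1 → non-residue.
Total quadratic residues among the 3: 1.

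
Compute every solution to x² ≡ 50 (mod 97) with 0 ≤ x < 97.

27, 70

97 ≡ 1 (mod 4), so we find a root by search.
Trying successive values, 27² = 729 ≡ 50 (mod 97). The other root is 97 − 27 = 70.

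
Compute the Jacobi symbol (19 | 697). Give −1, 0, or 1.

-1

Reciprocity: 19 ≡ 3 and 697 ≡ 1 (mod 4), so (19/697) = +(697/19).
Reduce top mod 19: now compute (13/19).
Reciprocity: 13 ≡ 1 and 19 ≡ 3 (mod 4), so (13/19) = +(19/13).
Reduce top mod 13: now compute (6/13).
Pull out 2: since 13 ≡ 5 (mod 8), (2/13) = -1.
Reciprocity: 3 ≡ 3 and 13 ≡ 1 (mod 4), so (3/13) = +(13/3).
Reduce top mod 3: now compute (1/3).
Reached (1/3) = 1. Collecting the sign flips along the way, the symbol is -1.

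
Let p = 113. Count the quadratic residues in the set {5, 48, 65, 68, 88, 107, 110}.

(5/113) = -1 → non-residue.
(48/113) = -1 → non-residue.
(65/113) = -1 → non-residue.
(68/113) = -1 → non-residue.
(88/113) = +1 → QR.
(107/113) = -1 → non-residue.
(110/113) = -1 → non-residue.
Total quadratic residues among the 7: 1.

1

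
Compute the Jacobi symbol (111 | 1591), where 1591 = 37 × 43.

0

Reciprocity: 111 ≡ 3 and 1591 ≡ 3 (mod 4), so (111/1591) = −(1591/111).
Reduce top mod 111: now compute (37/111).
Reciprocity: 37 ≡ 1 and 111 ≡ 3 (mod 4), so (37/111) = +(111/37).
Reduce top mod 37: now compute (0/37).
Top reduces to 0: gcd > 1, so the symbol is 0.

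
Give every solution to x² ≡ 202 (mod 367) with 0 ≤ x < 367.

Since 367 ≡ 3 (mod 4), a square root of 202 is 202^((367+1)/4) = 202^92 mod 367.
Repeated squaring: 202^2≡67, 202^4≡85, 202^8≡252, 202^16≡13, 202^32≡169, 202^64≡302 (mod 367).
202^92 = 202^(64+16+8+4) ≡ 173 (mod 367).
Check: 173² = 29929 ≡ 202 (mod 367). The two roots are 173 and 194.

173, 194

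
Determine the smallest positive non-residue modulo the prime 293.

(2/293) = −1, so 2 is the smallest positive non-residue mod 293.

2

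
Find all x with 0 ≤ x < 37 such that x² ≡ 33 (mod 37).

37 ≡ 1 (mod 4), so we find a root by search.
Trying successive values, 12² = 144 ≡ 33 (mod 37). The other root is 37 − 12 = 25.

12, 25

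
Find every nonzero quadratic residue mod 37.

1, 3, 4, 7, 9, 10, 11, 12, 16, 21, 25, 26, 27, 28, 30, 33, 34, 36

Square k = 1,…,18 (k and 37−k give the same square):
1²=1, 2²=4, 3²=9, 4²=16, 5²=25, 6²=36, 7²≡12, 8²≡27, 9²≡7, 10²≡26, 11²≡10, 12²≡33, 13²≡21, 14²≡11, 15²≡3, 16²≡34, 17²≡30, 18²≡28 (mod 37).
So the quadratic residues mod 37 are {1, 3, 4, 7, 9, 10, 11, 12, 16, 21, 25, 26, 27, 28, 30, 33, 34, 36}.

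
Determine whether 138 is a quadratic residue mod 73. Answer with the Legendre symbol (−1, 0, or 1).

1

First reduce: 138 ≡ 65 (mod 73).
Reciprocity: 65 ≡ 1 and 73 ≡ 1 (mod 4), so (65/73) = +(73/65).
Reduce top mod 65: now compute (8/65).
Pull out 2^3: since 65 ≡ 1 (mod 8), (2/65) = +1, so (2/65)^3 = +1.
Reached (1/65) = 1. Collecting the sign flips along the way, the symbol is +1.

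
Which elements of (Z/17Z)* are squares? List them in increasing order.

1,2,4,8,9,13,15,16

Square k = 1,…,8 (k and 17−k give the same square):
1²=1, 2²=4, 3²=9, 4²=16, 5²≡8, 6²≡2, 7²≡15, 8²≡13 (mod 17).
So the quadratic residues mod 17 are {1, 2, 4, 8, 9, 13, 15, 16}.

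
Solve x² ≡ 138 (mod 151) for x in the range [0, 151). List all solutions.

Since 151 ≡ 3 (mod 4), a square root of 138 is 138^((151+1)/4) = 138^38 mod 151.
Repeated squaring: 138^2≡18, 138^4≡22, 138^8≡31, 138^16≡55, 138^32≡5 (mod 151).
138^38 = 138^(32+4+2) ≡ 17 (mod 151).
Check: 17² = 289 ≡ 138 (mod 151). The two roots are 17 and 134.

17, 134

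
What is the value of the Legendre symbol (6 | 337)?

Euler's criterion: (6/337) ≡ 6^168 (mod 337).
6^2 ≡ 36 (mod 337)
6^4 ≡ 285 (mod 337)
6^8 ≡ 8 (mod 337)
6^16 ≡ 64 (mod 337)
6^32 ≡ 52 (mod 337)
6^64 ≡ 8 (mod 337)
6^128 ≡ 64 (mod 337)
6^168 = 6^(128+32+8) ≡ 1 (mod 337).
Result is 1, so (6/337) = 1.

1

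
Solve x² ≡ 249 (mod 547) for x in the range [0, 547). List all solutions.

118, 429

Since 547 ≡ 3 (mod 4), a square root of 249 is 249^((547+1)/4) = 249^137 mod 547.
Repeated squaring: 249^2≡190, 249^4≡545, 249^8≡4, 249^16≡16, 249^32≡256, 249^64≡443, 249^128≡423 (mod 547).
249^137 = 249^(128+8+1) ≡ 118 (mod 547).
Check: 118² = 13924 ≡ 249 (mod 547). The two roots are 118 and 429.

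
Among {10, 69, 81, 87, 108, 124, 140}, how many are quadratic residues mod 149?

(10/149) = -1 → non-residue.
(69/149) = +1 → QR.
(81/149) = +1 → QR.
(87/149) = -1 → non-residue.
(108/149) = -1 → non-residue.
(124/149) = +1 → QR.
(140/149) = +1 → QR.
Total quadratic residues among the 7: 4.

4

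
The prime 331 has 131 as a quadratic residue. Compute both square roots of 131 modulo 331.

Since 331 ≡ 3 (mod 4), a square root of 131 is 131^((331+1)/4) = 131^83 mod 331.
Repeated squaring: 131^2≡280, 131^4≡284, 131^8≡223, 131^16≡79, 131^32≡283, 131^64≡318 (mod 331).
131^83 = 131^(64+16+2+1) ≡ 88 (mod 331).
Check: 88² = 7744 ≡ 131 (mod 331). The two roots are 88 and 243.

88, 243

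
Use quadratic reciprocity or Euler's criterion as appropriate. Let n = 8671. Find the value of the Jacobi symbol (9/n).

1

Reciprocity: 9 ≡ 1 and 8671 ≡ 3 (mod 4), so (9/8671) = +(8671/9).
Reduce top mod 9: now compute (4/9).
Pull out 2^2: since 9 ≡ 1 (mod 8), (2/9) = +1, so (2/9)^2 = +1.
Reached (1/9) = 1. Collecting the sign flips along the way, the symbol is +1.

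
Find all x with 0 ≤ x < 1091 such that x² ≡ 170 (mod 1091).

Since 1091 ≡ 3 (mod 4), a square root of 170 is 170^((1091+1)/4) = 170^273 mod 1091.
Repeated squaring: 170^2≡534, 170^4≡405, 170^8≡375, 170^16≡977, 170^32≡995, 170^64≡488, 170^128≡306, 170^256≡901 (mod 1091).
170^273 = 170^(256+16+1) ≡ 75 (mod 1091).
Check: 75² = 5625 ≡ 170 (mod 1091). The two roots are 75 and 1016.

75, 1016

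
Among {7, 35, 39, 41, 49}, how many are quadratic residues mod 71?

1

(7/71) = -1 → non-residue.
(35/71) = -1 → non-residue.
(39/71) = -1 → non-residue.
(41/71) = -1 → non-residue.
(49/71) = +1 → QR.
Total quadratic residues among the 5: 1.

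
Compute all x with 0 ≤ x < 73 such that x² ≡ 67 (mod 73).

33, 40

73 ≡ 1 (mod 4), so we find a root by search.
Trying successive values, 33² = 1089 ≡ 67 (mod 73). The other root is 73 − 33 = 40.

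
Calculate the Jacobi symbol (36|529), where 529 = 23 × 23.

Pull out 2^2: since 529 ≡ 1 (mod 8), (2/529) = +1, so (2/529)^2 = +1.
Reciprocity: 9 ≡ 1 and 529 ≡ 1 (mod 4), so (9/529) = +(529/9).
Reduce top mod 9: now compute (7/9).
Reciprocity: 7 ≡ 3 and 9 ≡ 1 (mod 4), so (7/9) = +(9/7).
Reduce top mod 7: now compute (2/7).
Pull out 2: since 7 ≡ 7 (mod 8), (2/7) = +1.
Reached (1/7) = 1. Collecting the sign flips along the way, the symbol is +1.

1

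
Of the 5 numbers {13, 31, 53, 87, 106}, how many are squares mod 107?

3

(13/107) = +1 → QR.
(31/107) = -1 → non-residue.
(53/107) = +1 → QR.
(87/107) = +1 → QR.
(106/107) = -1 → non-residue.
Total quadratic residues among the 5: 3.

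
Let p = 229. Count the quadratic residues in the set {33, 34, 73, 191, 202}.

(33/229) = +1 → QR.
(34/229) = -1 → non-residue.
(73/229) = -1 → non-residue.
(191/229) = -1 → non-residue.
(202/229) = +1 → QR.
Total quadratic residues among the 5: 2.

2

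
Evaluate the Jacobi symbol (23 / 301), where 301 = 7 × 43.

1

Reciprocity: 23 ≡ 3 and 301 ≡ 1 (mod 4), so (23/301) = +(301/23).
Reduce top mod 23: now compute (2/23).
Pull out 2: since 23 ≡ 7 (mod 8), (2/23) = +1.
Reached (1/23) = 1. Collecting the sign flips along the way, the symbol is +1.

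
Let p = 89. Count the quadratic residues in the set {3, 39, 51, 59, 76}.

1

(3/89) = -1 → non-residue.
(39/89) = +1 → QR.
(51/89) = -1 → non-residue.
(59/89) = -1 → non-residue.
(76/89) = -1 → non-residue.
Total quadratic residues among the 5: 1.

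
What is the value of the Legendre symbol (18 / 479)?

1

Pull out 2: since 479 ≡ 7 (mod 8), (2/479) = +1.
Reciprocity: 9 ≡ 1 and 479 ≡ 3 (mod 4), so (9/479) = +(479/9).
Reduce top mod 9: now compute (2/9).
Pull out 2: since 9 ≡ 1 (mod 8), (2/9) = +1.
Reached (1/9) = 1. Collecting the sign flips along the way, the symbol is +1.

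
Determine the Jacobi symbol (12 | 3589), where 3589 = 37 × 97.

1

Pull out 2^2: since 3589 ≡ 5 (mod 8), (2/3589) = -1, so (2/3589)^2 = +1.
Reciprocity: 3 ≡ 3 and 3589 ≡ 1 (mod 4), so (3/3589) = +(3589/3).
Reduce top mod 3: now compute (1/3).
Reached (1/3) = 1. Collecting the sign flips along the way, the symbol is +1.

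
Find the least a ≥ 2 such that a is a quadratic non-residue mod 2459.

2

(2/2459) = −1, so 2 is the smallest positive non-residue mod 2459.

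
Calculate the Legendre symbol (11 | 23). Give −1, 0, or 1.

Euler's criterion: (11/23) ≡ 11^11 (mod 23).
11^2 ≡ 6 (mod 23)
11^4 ≡ 13 (mod 23)
11^8 ≡ 8 (mod 23)
11^11 = 11^(8+2+1) ≡ 22 (mod 23).
Result is 22 ≡ −1, so (11/23) = −1.

-1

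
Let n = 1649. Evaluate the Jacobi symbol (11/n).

Reciprocity: 11 ≡ 3 and 1649 ≡ 1 (mod 4), so (11/1649) = +(1649/11).
Reduce top mod 11: now compute (10/11).
Pull out 2: since 11 ≡ 3 (mod 8), (2/11) = -1.
Reciprocity: 5 ≡ 1 and 11 ≡ 3 (mod 4), so (5/11) = +(11/5).
Reduce top mod 5: now compute (1/5).
Reached (1/5) = 1. Collecting the sign flips along the way, the symbol is -1.

-1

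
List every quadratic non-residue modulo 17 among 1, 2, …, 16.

Square k = 1,…,8 (k and 17−k give the same square):
1²=1, 2²=4, 3²=9, 4²=16, 5²≡8, 6²≡2, 7²≡15, 8²≡13 (mod 17).
The residues are {1, 2, 4, 8, 9, 13, 15, 16}; the non-residues are the remaining 8 nonzero classes.

3,5,6,7,10,11,12,14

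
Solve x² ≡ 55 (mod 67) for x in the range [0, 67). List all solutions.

16, 51

Since 67 ≡ 3 (mod 4), a square root of 55 is 55^((67+1)/4) = 55^17 mod 67.
Repeated squaring: 55^2≡10, 55^4≡33, 55^8≡17, 55^16≡21 (mod 67).
55^17 = 55^(16+1) ≡ 16 (mod 67).
Check: 16² = 256 ≡ 55 (mod 67). The two roots are 16 and 51.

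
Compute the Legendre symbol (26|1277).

Pull out 2: since 1277 ≡ 5 (mod 8), (2/1277) = -1.
Reciprocity: 13 ≡ 1 and 1277 ≡ 1 (mod 4), so (13/1277) = +(1277/13).
Reduce top mod 13: now compute (3/13).
Reciprocity: 3 ≡ 3 and 13 ≡ 1 (mod 4), so (3/13) = +(13/3).
Reduce top mod 3: now compute (1/3).
Reached (1/3) = 1. Collecting the sign flips along the way, the symbol is -1.

-1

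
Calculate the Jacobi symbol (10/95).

0

Pull out 2: since 95 ≡ 7 (mod 8), (2/95) = +1.
Reciprocity: 5 ≡ 1 and 95 ≡ 3 (mod 4), so (5/95) = +(95/5).
Reduce top mod 5: now compute (0/5).
Top reduces to 0: gcd > 1, so the symbol is 0.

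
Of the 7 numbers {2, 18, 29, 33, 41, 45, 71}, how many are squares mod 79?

(2/79) = +1 → QR.
(18/79) = +1 → QR.
(29/79) = -1 → non-residue.
(33/79) = -1 → non-residue.
(41/79) = -1 → non-residue.
(45/79) = +1 → QR.
(71/79) = -1 → non-residue.
Total quadratic residues among the 7: 3.

3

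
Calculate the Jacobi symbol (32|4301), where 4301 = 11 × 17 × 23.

-1

Pull out 2^5: since 4301 ≡ 5 (mod 8), (2/4301) = -1, so (2/4301)^5 = -1.
Reached (1/4301) = 1. Collecting the sign flips along the way, the symbol is -1.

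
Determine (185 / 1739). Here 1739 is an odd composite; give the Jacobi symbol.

0

Reciprocity: 185 ≡ 1 and 1739 ≡ 3 (mod 4), so (185/1739) = +(1739/185).
Reduce top mod 185: now compute (74/185).
Pull out 2: since 185 ≡ 1 (mod 8), (2/185) = +1.
Reciprocity: 37 ≡ 1 and 185 ≡ 1 (mod 4), so (37/185) = +(185/37).
Reduce top mod 37: now compute (0/37).
Top reduces to 0: gcd > 1, so the symbol is 0.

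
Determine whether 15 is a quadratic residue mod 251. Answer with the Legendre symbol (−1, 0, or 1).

Reciprocity: 15 ≡ 3 and 251 ≡ 3 (mod 4), so (15/251) = −(251/15).
Reduce top mod 15: now compute (11/15).
Reciprocity: 11 ≡ 3 and 15 ≡ 3 (mod 4), so (11/15) = −(15/11).
Reduce top mod 11: now compute (4/11).
Pull out 2^2: since 11 ≡ 3 (mod 8), (2/11) = -1, so (2/11)^2 = +1.
Reached (1/11) = 1. Collecting the sign flips along the way, the symbol is +1.

1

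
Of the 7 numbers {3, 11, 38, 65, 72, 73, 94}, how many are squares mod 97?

(3/97) = +1 → QR.
(11/97) = +1 → QR.
(38/97) = -1 → non-residue.
(65/97) = +1 → QR.
(72/97) = +1 → QR.
(73/97) = +1 → QR.
(94/97) = +1 → QR.
Total quadratic residues among the 7: 6.

6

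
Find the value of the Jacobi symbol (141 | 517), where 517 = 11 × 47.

Reciprocity: 141 ≡ 1 and 517 ≡ 1 (mod 4), so (141/517) = +(517/141).
Reduce top mod 141: now compute (94/141).
Pull out 2: since 141 ≡ 5 (mod 8), (2/141) = -1.
Reciprocity: 47 ≡ 3 and 141 ≡ 1 (mod 4), so (47/141) = +(141/47).
Reduce top mod 47: now compute (0/47).
Top reduces to 0: gcd > 1, so the symbol is 0.

0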